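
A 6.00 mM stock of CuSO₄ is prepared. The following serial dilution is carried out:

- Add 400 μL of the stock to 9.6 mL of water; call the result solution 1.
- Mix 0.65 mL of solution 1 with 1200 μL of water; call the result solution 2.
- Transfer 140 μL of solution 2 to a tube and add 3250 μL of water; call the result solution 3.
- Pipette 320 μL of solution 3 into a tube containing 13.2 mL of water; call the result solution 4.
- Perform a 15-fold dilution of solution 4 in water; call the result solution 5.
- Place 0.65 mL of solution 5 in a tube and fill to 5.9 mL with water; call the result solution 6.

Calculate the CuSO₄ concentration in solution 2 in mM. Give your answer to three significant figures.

Step 1: 400 μL + 9.6 mL = 10000 μL total → factor 10000/400 = 25
Step 2: 0.65 mL + 1200 μL = 1.85 mL total → factor 1.85/0.65 = 2.8462
Dilution factor through solution 2 = 25 × 2.8462 = 71.154
[solution 2] = 6.00 mM / 71.154 = 0.0843 mM

0.0843 mM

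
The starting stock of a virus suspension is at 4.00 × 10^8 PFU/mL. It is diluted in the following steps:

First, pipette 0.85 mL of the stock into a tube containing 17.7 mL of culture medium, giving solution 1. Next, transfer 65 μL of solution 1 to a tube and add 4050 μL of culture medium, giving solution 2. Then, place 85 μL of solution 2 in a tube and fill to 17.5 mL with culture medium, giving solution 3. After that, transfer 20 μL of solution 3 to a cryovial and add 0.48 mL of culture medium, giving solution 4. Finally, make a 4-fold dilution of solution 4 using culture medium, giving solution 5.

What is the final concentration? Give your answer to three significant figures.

Step 1: 0.85 mL + 17.7 mL = 18.55 mL total → factor 18.55/0.85 = 21.824
Step 2: 65 μL + 4050 μL = 4115 μL total → factor 4115/65 = 63.308
Step 3: 85 μL brought to 17.5 mL → factor 17500/85 = 205.88
Step 4: 20 μL + 0.48 mL = 500 μL total → factor 500/20 = 25
Step 5: 4-fold → factor 4
Overall dilution factor = 21.824 × 63.308 × 205.88 × 25 × 4 = 2.8445 × 10^7
Final = 4.00 × 10^8 PFU/mL / 2.8445 × 10^7 = 14.1 PFU/mL

14.1 PFU/mL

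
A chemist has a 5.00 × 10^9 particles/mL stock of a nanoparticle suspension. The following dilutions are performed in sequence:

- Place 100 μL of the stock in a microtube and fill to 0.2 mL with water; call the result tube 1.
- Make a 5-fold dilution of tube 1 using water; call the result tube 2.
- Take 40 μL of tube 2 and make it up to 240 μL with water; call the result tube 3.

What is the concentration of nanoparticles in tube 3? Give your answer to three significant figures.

8.33 × 10^7 particles/mL

Step 1: 100 μL brought to 0.2 mL → factor 200/100 = 2
Step 2: 5-fold → factor 5
Step 3: 40 μL brought to 240 μL → factor 240/40 = 6
Overall dilution factor = 2 × 5 × 6 = 60
Final = 5.00 × 10^9 particles/mL / 60 = 8.33 × 10^7 particles/mL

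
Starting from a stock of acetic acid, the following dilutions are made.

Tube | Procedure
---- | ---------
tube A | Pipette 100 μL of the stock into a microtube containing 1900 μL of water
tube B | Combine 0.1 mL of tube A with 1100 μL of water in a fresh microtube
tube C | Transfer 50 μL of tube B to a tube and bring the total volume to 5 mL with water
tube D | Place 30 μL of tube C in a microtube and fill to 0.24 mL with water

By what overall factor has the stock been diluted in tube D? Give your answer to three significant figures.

Step 1: 100 μL + 1900 μL = 2000 μL total → factor 2000/100 = 20
Step 2: 0.1 mL + 1100 μL = 1.2 mL total → factor 1.2/0.1 = 12
Step 3: 50 μL brought to 5 mL → factor 5000/50 = 100
Step 4: 30 μL brought to 0.24 mL → factor 240/30 = 8
Overall dilution factor = 20 × 12 × 100 × 8 = 1.92 × 10^5

1.92 × 10^5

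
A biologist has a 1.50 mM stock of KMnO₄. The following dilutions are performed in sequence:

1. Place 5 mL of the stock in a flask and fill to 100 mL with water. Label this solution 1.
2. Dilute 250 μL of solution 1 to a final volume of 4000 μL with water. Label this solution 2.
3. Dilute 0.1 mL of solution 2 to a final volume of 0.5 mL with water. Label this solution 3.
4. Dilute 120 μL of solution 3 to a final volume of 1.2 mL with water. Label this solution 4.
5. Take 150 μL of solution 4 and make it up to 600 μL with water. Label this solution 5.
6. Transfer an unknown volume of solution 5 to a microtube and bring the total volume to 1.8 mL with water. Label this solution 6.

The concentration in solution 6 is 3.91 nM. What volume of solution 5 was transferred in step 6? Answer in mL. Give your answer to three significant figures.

0.300 mL

Step 1: 5 mL brought to 100 mL → factor 100/5 = 20
Step 2: 250 μL brought to 4000 μL → factor 4000/250 = 16
Step 3: 0.1 mL brought to 0.5 mL → factor 0.5/0.1 = 5
Step 4: 120 μL brought to 1.2 mL → factor 1200/120 = 10
Step 5: 150 μL brought to 600 μL → factor 600/150 = 4
Step 6: v brought to 1.8 mL → factor = 1.8 mL/v
Product of known-step factors = 64000
Overall factor = 1.50 mM / (3.91 nM) = 3.8363 × 10^5
Step-6 factor = 3.8363 × 10^5 / 64000 = 5.9942
v = 1.8 mL / 5.9942 = 0.300 mL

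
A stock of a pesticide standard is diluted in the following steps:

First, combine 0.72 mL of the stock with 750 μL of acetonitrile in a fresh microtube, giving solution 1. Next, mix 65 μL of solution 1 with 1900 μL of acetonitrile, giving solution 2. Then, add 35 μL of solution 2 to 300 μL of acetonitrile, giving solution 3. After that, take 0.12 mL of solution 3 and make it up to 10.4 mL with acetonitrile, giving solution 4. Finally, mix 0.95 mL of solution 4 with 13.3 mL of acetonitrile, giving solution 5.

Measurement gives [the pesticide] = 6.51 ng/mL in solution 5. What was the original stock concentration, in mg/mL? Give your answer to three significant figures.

5.00 mg/mL

Step 1: 0.72 mL + 750 μL = 1.47 mL total → factor 1.47/0.72 = 2.0417
Step 2: 65 μL + 1900 μL = 1965 μL total → factor 1965/65 = 30.231
Step 3: 35 μL + 300 μL = 335 μL total → factor 335/35 = 9.5714
Step 4: 0.12 mL brought to 10.4 mL → factor 10.4/0.12 = 86.667
Step 5: 0.95 mL + 13.3 mL = 14.25 mL total → factor 14.25/0.95 = 15
Overall dilution factor = 2.0417 × 30.231 × 9.5714 × 86.667 × 15 = 7.6799 × 10^5
Stock = 6.51 ng/mL × 7.6799 × 10^5 = 5.000 × 10^6 ng/mL = 5.00 mg/mL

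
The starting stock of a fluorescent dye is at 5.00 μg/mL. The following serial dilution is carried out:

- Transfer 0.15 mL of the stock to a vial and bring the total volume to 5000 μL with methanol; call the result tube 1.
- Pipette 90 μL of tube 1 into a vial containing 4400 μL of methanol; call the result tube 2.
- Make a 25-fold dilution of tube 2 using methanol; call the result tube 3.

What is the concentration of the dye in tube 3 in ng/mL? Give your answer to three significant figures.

0.120 ng/mL

Step 1: 0.15 mL brought to 5000 μL → factor 5/0.15 = 33.333
Step 2: 90 μL + 4400 μL = 4490 μL total → factor 4490/90 = 49.889
Step 3: 25-fold → factor 25
Overall dilution factor = 33.333 × 49.889 × 25 = 41574
Final = 5.00 μg/mL / 41574 = 0.0001203 μg/mL = 0.120 ng/mL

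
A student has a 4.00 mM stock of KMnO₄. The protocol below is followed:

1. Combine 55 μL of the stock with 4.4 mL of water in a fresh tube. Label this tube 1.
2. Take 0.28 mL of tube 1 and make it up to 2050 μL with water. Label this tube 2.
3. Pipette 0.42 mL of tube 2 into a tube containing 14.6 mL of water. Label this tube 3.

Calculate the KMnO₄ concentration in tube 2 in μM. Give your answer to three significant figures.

6.74 μM

Step 1: 55 μL + 4.4 mL = 4455 μL total → factor 4455/55 = 81
Step 2: 0.28 mL brought to 2050 μL → factor 2.05/0.28 = 7.3214
Dilution factor through tube 2 = 81 × 7.3214 = 593.04
[tube 2] = 4.00 mM / 593.04 = 0.006745 mM = 6.74 μM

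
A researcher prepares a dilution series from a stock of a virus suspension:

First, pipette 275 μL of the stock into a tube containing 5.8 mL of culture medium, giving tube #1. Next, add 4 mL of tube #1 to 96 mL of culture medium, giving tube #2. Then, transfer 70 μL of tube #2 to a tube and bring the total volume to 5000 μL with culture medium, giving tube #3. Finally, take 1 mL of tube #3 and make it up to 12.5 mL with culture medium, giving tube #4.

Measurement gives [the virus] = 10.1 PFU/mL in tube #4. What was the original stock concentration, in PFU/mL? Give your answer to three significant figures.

Step 1: 275 μL + 5.8 mL = 6075 μL total → factor 6075/275 = 22.091
Step 2: 4 mL + 96 mL = 100 mL total → factor 100/4 = 25
Step 3: 70 μL brought to 5000 μL → factor 5000/70 = 71.429
Step 4: 1 mL brought to 12.5 mL → factor 12.5/1 = 12.5
Overall dilution factor = 22.091 × 25 × 71.429 × 12.5 = 4.931 × 10^5
Stock = 10.1 PFU/mL × 4.931 × 10^5 = 4.98 × 10^6 PFU/mL

4.98 × 10^6 PFU/mL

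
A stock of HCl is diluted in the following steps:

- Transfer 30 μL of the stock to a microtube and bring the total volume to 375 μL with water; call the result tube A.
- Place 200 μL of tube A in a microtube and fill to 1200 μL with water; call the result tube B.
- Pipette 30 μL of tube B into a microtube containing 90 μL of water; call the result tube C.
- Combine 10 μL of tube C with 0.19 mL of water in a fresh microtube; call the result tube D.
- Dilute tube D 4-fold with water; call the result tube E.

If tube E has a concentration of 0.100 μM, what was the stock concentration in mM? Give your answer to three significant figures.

Step 1: 30 μL brought to 375 μL → factor 375/30 = 12.5
Step 2: 200 μL brought to 1200 μL → factor 1200/200 = 6
Step 3: 30 μL + 90 μL = 120 μL total → factor 120/30 = 4
Step 4: 10 μL + 0.19 mL = 200 μL total → factor 200/10 = 20
Step 5: 4-fold → factor 4
Overall dilution factor = 12.5 × 6 × 4 × 20 × 4 = 24000
Stock = 0.100 μM × 24000 = 2400 μM = 2.40 mM

2.40 mM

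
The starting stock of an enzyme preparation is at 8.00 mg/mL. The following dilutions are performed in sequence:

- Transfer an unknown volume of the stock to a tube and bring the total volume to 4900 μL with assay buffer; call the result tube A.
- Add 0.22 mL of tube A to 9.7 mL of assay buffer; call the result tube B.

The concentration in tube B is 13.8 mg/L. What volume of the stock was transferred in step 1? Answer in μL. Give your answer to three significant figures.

Step 1: v brought to 4900 μL → factor = 4900 μL/v
Step 2: 0.22 mL + 9.7 mL = 9.92 mL total → factor 9.92/0.22 = 45.091
Product of known-step factors = 45.091
Overall factor = 8.00 mg/mL / (13.8 mg/L) = 579.71
Step-1 factor = 579.71 / 45.091 = 12.856
v = 4900 μL / 12.856 = 381 μL

381 μL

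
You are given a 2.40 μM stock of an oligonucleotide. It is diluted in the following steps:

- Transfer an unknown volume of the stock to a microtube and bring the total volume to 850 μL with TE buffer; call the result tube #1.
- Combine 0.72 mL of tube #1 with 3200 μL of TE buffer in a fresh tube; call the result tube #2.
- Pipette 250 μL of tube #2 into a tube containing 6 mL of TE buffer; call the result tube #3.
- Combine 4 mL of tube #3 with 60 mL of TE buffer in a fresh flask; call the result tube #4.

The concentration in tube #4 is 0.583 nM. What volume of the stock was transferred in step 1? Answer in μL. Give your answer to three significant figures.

450 μL

Step 1: v brought to 850 μL → factor = 850 μL/v
Step 2: 0.72 mL + 3200 μL = 3.92 mL total → factor 3.92/0.72 = 5.4444
Step 3: 250 μL + 6 mL = 6250 μL total → factor 6250/250 = 25
Step 4: 4 mL + 60 mL = 64 mL total → factor 64/4 = 16
Product of known-step factors = 2177.8
Overall factor = 2.40 μM / (0.583 nM) = 4116.6
Step-1 factor = 4116.6 / 2177.8 = 1.8903
v = 850 μL / 1.8903 = 450 μL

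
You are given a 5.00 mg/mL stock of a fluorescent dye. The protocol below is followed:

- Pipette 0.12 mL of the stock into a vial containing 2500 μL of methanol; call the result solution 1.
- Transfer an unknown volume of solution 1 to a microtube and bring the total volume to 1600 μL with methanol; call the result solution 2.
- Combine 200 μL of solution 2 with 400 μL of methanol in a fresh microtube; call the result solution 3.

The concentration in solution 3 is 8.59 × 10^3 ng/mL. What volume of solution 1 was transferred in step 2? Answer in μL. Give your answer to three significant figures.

Step 1: 0.12 mL + 2500 μL = 2.62 mL total → factor 2.62/0.12 = 21.833
Step 2: v brought to 1600 μL → factor = 1600 μL/v
Step 3: 200 μL + 400 μL = 600 μL total → factor 600/200 = 3
Product of known-step factors = 65.5
Overall factor = 5.00 mg/mL / (8.59 × 10^3 ng/mL) = 582.07
Step-2 factor = 582.07 / 65.5 = 8.8866
v = 1600 μL / 8.8866 = 180 μL

180 μL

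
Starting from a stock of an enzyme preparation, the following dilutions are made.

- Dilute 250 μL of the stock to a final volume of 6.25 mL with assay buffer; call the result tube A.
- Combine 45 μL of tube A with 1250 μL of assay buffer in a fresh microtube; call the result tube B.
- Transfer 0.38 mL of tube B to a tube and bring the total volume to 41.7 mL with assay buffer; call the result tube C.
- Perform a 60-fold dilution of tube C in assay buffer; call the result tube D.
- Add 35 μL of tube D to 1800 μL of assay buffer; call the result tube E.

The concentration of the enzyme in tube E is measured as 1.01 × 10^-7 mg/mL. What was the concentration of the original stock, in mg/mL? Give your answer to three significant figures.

25.1 mg/mL

Step 1: 250 μL brought to 6.25 mL → factor 6250/250 = 25
Step 2: 45 μL + 1250 μL = 1295 μL total → factor 1295/45 = 28.778
Step 3: 0.38 mL brought to 41.7 mL → factor 41.7/0.38 = 109.74
Step 4: 60-fold → factor 60
Step 5: 35 μL + 1800 μL = 1835 μL total → factor 1835/35 = 52.429
Overall dilution factor = 25 × 28.778 × 109.74 × 60 × 52.429 = 2.4835 × 10^8
Stock = 1.01 × 10^-7 mg/mL × 2.4835 × 10^8 = 25.1 mg/mL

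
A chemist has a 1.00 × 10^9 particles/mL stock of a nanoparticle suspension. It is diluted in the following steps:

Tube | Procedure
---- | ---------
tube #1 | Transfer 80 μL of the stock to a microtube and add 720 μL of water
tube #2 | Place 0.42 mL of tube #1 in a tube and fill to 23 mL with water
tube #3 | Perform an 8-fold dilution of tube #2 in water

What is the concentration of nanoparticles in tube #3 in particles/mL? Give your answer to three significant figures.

2.28 × 10^5 particles/mL

Step 1: 80 μL + 720 μL = 800 μL total → factor 800/80 = 10
Step 2: 0.42 mL brought to 23 mL → factor 23/0.42 = 54.762
Step 3: 8-fold → factor 8
Overall dilution factor = 10 × 54.762 × 8 = 4381
Final = 1.00 × 10^9 particles/mL / 4381 = 2.28 × 10^5 particles/mL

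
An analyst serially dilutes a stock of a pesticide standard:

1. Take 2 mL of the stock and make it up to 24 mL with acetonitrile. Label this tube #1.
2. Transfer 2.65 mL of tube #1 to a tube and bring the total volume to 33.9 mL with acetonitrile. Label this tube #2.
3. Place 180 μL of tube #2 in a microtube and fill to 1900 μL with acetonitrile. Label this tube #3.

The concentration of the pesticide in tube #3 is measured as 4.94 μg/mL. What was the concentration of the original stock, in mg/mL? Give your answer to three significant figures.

Step 1: 2 mL brought to 24 mL → factor 24/2 = 12
Step 2: 2.65 mL brought to 33.9 mL → factor 33.9/2.65 = 12.792
Step 3: 180 μL brought to 1900 μL → factor 1900/180 = 10.556
Overall dilution factor = 12 × 12.792 × 10.556 = 1620.4
Stock = 4.94 μg/mL × 1620.4 = 8005 μg/mL = 8.00 mg/mL

8.00 mg/mL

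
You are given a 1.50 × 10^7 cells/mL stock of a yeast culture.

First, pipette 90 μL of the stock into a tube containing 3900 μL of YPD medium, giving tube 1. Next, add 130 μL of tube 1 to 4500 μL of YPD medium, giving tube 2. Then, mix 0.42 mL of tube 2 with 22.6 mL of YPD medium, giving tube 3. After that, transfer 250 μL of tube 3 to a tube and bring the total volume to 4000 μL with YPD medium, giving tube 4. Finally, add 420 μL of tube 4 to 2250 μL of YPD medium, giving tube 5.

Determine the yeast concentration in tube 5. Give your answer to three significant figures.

Step 1: 90 μL + 3900 μL = 3990 μL total → factor 3990/90 = 44.333
Step 2: 130 μL + 4500 μL = 4630 μL total → factor 4630/130 = 35.615
Step 3: 0.42 mL + 22.6 mL = 23.02 mL total → factor 23.02/0.42 = 54.81
Step 4: 250 μL brought to 4000 μL → factor 4000/250 = 16
Step 5: 420 μL + 2250 μL = 2670 μL total → factor 2670/420 = 6.3571
Overall dilution factor = 44.333 × 35.615 × 54.81 × 16 × 6.3571 = 8.8025 × 10^6
Final = 1.50 × 10^7 cells/mL / 8.8025 × 10^6 = 1.70 cells/mL

1.70 cells/mL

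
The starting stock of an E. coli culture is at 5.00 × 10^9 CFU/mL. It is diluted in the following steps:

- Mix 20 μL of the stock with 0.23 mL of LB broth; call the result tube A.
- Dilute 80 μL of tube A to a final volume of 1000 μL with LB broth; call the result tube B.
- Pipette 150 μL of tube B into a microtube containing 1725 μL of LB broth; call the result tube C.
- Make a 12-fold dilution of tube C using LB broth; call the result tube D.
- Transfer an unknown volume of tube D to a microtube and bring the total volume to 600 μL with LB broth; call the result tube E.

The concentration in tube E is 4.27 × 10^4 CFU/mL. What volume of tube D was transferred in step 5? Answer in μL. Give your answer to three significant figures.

Step 1: 20 μL + 0.23 mL = 250 μL total → factor 250/20 = 12.5
Step 2: 80 μL brought to 1000 μL → factor 1000/80 = 12.5
Step 3: 150 μL + 1725 μL = 1875 μL total → factor 1875/150 = 12.5
Step 4: 12-fold → factor 12
Step 5: v brought to 600 μL → factor = 600 μL/v
Product of known-step factors = 23438
Overall factor = 5.00 × 10^9 CFU/mL / (4.27 × 10^4 CFU/mL) = 1.171 × 10^5
Step-5 factor = 1.171 × 10^5 / 23438 = 4.9961
v = 600 μL / 4.9961 = 120 μL

120 μL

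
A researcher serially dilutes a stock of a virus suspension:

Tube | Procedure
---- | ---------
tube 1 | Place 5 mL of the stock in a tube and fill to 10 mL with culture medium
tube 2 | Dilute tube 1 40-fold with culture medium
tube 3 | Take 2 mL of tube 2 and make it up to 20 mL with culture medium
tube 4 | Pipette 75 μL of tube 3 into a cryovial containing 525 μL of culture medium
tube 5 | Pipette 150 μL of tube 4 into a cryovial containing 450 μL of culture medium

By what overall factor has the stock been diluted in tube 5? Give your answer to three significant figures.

Step 1: 5 mL brought to 10 mL → factor 10/5 = 2
Step 2: 40-fold → factor 40
Step 3: 2 mL brought to 20 mL → factor 20/2 = 10
Step 4: 75 μL + 525 μL = 600 μL total → factor 600/75 = 8
Step 5: 150 μL + 450 μL = 600 μL total → factor 600/150 = 4
Overall dilution factor = 2 × 40 × 10 × 8 × 4 = 25600

2.56 × 10^4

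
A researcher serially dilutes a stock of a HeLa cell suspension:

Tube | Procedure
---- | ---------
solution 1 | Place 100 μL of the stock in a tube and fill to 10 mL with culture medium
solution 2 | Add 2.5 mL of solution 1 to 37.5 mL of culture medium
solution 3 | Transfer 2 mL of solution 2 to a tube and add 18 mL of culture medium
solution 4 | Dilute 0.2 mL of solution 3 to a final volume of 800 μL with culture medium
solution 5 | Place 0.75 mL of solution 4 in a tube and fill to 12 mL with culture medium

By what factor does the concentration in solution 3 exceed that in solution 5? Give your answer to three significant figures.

64.0

Step 1: 100 μL brought to 10 mL → factor 10000/100 = 100
Step 2: 2.5 mL + 37.5 mL = 40 mL total → factor 40/2.5 = 16
Step 3: 2 mL + 18 mL = 20 mL total → factor 20/2 = 10
Step 4: 0.2 mL brought to 800 μL → factor 0.8/0.2 = 4
Step 5: 0.75 mL brought to 12 mL → factor 12/0.75 = 16
Dilution factor to solution 3 = 16000; to solution 5 = 1.024 × 10^6
[solution 3]/[solution 5] = (factor to solution 5)/(factor to solution 3) = 1.024 × 10^6/16000 = 64.0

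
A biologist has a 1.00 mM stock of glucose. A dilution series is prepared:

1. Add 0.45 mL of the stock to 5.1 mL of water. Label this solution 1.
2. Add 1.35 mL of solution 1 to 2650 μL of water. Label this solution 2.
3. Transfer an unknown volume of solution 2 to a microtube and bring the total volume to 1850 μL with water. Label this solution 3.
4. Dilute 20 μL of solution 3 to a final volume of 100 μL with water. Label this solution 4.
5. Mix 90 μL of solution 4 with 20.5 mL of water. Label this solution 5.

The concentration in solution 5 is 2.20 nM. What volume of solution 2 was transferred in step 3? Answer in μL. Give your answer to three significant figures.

Step 1: 0.45 mL + 5.1 mL = 5.55 mL total → factor 5.55/0.45 = 12.333
Step 2: 1.35 mL + 2650 μL = 4 mL total → factor 4/1.35 = 2.963
Step 3: v brought to 1850 μL → factor = 1850 μL/v
Step 4: 20 μL brought to 100 μL → factor 100/20 = 5
Step 5: 90 μL + 20.5 mL = 20590 μL total → factor 20590/90 = 228.78
Product of known-step factors = 41801
Overall factor = 1.00 mM / (2.20 nM) = 4.5455 × 10^5
Step-3 factor = 4.5455 × 10^5 / 41801 = 10.874
v = 1850 μL / 10.874 = 170 μL

170 μL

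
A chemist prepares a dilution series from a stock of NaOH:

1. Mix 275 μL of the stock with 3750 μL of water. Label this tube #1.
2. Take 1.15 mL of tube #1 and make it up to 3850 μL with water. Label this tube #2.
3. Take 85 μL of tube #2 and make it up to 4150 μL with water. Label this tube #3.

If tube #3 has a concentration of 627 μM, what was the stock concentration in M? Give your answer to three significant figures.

Step 1: 275 μL + 3750 μL = 4025 μL total → factor 4025/275 = 14.636
Step 2: 1.15 mL brought to 3850 μL → factor 3.85/1.15 = 3.3478
Step 3: 85 μL brought to 4150 μL → factor 4150/85 = 48.824
Overall dilution factor = 14.636 × 3.3478 × 48.824 = 2392.4
Stock = 627 μM × 2392.4 = 1.500 × 10^6 μM = 1.50 M

1.50 M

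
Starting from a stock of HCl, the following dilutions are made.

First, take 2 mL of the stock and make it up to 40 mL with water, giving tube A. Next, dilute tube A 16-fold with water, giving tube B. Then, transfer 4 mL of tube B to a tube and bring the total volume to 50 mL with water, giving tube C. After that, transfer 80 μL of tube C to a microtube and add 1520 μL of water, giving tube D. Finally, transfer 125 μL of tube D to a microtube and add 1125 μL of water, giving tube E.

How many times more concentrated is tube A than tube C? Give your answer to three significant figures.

200

Step 1: 2 mL brought to 40 mL → factor 40/2 = 20
Step 2: 16-fold → factor 16
Step 3: 4 mL brought to 50 mL → factor 50/4 = 12.5
Dilution factor to tube A = 20; to tube C = 4000
[tube A]/[tube C] = (factor to tube C)/(factor to tube A) = 4000/20 = 200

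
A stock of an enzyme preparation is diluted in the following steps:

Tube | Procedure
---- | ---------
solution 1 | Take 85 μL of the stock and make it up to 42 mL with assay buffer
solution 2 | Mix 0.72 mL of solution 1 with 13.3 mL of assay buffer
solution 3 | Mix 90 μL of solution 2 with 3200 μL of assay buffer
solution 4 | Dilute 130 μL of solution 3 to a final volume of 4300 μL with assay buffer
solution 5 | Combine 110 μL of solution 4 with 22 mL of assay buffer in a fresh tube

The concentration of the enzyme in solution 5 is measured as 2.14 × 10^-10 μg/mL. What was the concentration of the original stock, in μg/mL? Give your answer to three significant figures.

Step 1: 85 μL brought to 42 mL → factor 42000/85 = 494.12
Step 2: 0.72 mL + 13.3 mL = 14.02 mL total → factor 14.02/0.72 = 19.472
Step 3: 90 μL + 3200 μL = 3290 μL total → factor 3290/90 = 36.556
Step 4: 130 μL brought to 4300 μL → factor 4300/130 = 33.077
Step 5: 110 μL + 22 mL = 22110 μL total → factor 22110/110 = 201
Overall dilution factor = 494.12 × 19.472 × 36.556 × 33.077 × 201 = 2.3384 × 10^9
Stock = 2.14 × 10^-10 μg/mL × 2.3384 × 10^9 = 0.500 μg/mL

0.500 μg/mL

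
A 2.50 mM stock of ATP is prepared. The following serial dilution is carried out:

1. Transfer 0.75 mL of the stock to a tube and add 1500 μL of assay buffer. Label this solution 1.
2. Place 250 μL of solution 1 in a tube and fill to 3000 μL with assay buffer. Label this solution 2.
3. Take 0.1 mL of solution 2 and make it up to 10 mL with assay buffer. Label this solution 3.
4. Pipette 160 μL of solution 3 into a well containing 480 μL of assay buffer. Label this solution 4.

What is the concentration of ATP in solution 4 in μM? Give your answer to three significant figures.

0.174 μM

Step 1: 0.75 mL + 1500 μL = 2.25 mL total → factor 2.25/0.75 = 3
Step 2: 250 μL brought to 3000 μL → factor 3000/250 = 12
Step 3: 0.1 mL brought to 10 mL → factor 10/0.1 = 100
Step 4: 160 μL + 480 μL = 640 μL total → factor 640/160 = 4
Overall dilution factor = 3 × 12 × 100 × 4 = 14400
Final = 2.50 mM / 14400 = 0.0001736 mM = 0.174 μM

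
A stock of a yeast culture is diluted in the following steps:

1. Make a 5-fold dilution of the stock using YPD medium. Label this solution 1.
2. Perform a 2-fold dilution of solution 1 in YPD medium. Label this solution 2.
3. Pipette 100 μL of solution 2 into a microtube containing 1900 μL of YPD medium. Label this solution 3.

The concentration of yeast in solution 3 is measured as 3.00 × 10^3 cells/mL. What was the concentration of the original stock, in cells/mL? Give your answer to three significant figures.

6.00 × 10^5 cells/mL

Step 1: 5-fold → factor 5
Step 2: 2-fold → factor 2
Step 3: 100 μL + 1900 μL = 2000 μL total → factor 2000/100 = 20
Overall dilution factor = 5 × 2 × 20 = 200
Stock = 3.00 × 10^3 cells/mL × 200 = 6.00 × 10^5 cells/mL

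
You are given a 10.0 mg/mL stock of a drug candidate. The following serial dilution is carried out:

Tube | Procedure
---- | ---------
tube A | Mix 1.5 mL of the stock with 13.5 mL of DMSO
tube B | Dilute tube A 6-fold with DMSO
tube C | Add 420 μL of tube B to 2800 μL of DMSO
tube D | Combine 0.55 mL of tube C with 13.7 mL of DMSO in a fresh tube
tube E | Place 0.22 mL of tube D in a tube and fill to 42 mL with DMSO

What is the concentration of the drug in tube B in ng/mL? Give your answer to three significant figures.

Step 1: 1.5 mL + 13.5 mL = 15 mL total → factor 15/1.5 = 10
Step 2: 6-fold → factor 6
Dilution factor through tube B = 10 × 6 = 60
[tube B] = 10.0 mg/mL / 60 = 0.1667 mg/mL = 1.67 × 10^5 ng/mL

1.67 × 10^5 ng/mL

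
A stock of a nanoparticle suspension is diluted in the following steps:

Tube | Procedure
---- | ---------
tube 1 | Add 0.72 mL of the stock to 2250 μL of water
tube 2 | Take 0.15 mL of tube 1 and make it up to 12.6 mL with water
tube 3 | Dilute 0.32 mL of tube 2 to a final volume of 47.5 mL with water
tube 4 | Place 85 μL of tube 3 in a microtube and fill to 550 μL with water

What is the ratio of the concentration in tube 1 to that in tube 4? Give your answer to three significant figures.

Step 1: 0.72 mL + 2250 μL = 2.97 mL total → factor 2.97/0.72 = 4.125
Step 2: 0.15 mL brought to 12.6 mL → factor 12.6/0.15 = 84
Step 3: 0.32 mL brought to 47.5 mL → factor 47.5/0.32 = 148.44
Step 4: 85 μL brought to 550 μL → factor 550/85 = 6.4706
Dilution factor to tube 1 = 4.125; to tube 4 = 3.3281 × 10^5
[tube 1]/[tube 4] = (factor to tube 4)/(factor to tube 1) = 3.3281 × 10^5/4.125 = 8.07 × 10^4

8.07 × 10^4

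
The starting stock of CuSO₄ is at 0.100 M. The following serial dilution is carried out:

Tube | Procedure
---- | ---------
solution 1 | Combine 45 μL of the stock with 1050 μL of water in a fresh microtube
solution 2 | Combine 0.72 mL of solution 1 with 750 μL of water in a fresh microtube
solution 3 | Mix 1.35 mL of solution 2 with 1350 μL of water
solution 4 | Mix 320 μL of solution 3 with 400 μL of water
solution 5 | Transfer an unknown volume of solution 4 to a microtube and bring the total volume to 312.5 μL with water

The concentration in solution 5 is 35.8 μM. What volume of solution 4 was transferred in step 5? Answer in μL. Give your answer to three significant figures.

25.0 μL

Step 1: 45 μL + 1050 μL = 1095 μL total → factor 1095/45 = 24.333
Step 2: 0.72 mL + 750 μL = 1.47 mL total → factor 1.47/0.72 = 2.0417
Step 3: 1.35 mL + 1350 μL = 2.7 mL total → factor 2.7/1.35 = 2
Step 4: 320 μL + 400 μL = 720 μL total → factor 720/320 = 2.25
Step 5: v brought to 312.5 μL → factor = 312.5 μL/v
Product of known-step factors = 223.56
Overall factor = 0.100 M / (35.8 μM) = 2793.3
Step-5 factor = 2793.3 / 223.56 = 12.494
v = 312.5 μL / 12.494 = 25.0 μL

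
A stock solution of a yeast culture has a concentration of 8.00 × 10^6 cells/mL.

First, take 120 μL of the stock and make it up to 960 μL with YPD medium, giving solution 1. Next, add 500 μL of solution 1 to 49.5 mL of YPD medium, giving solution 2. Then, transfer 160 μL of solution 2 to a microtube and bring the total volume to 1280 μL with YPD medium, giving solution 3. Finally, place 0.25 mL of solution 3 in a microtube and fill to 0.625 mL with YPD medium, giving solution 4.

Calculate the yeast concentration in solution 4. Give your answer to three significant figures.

Step 1: 120 μL brought to 960 μL → factor 960/120 = 8
Step 2: 500 μL + 49.5 mL = 50000 μL total → factor 50000/500 = 100
Step 3: 160 μL brought to 1280 μL → factor 1280/160 = 8
Step 4: 0.25 mL brought to 0.625 mL → factor 0.625/0.25 = 2.5
Dilution factor through solution 4 = 8 × 100 × 8 × 2.5 = 16000
[solution 4] = 8.00 × 10^6 cells/mL / 16000 = 500 cells/mL

500 cells/mL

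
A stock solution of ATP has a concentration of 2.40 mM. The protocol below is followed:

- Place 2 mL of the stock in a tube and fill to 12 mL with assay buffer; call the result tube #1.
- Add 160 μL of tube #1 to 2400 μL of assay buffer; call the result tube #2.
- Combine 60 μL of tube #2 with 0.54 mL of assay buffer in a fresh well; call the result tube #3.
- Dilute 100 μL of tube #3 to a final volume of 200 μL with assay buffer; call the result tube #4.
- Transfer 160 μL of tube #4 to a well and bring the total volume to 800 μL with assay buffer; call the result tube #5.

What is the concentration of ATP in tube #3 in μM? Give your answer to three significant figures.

2.50 μM

Step 1: 2 mL brought to 12 mL → factor 12/2 = 6
Step 2: 160 μL + 2400 μL = 2560 μL total → factor 2560/160 = 16
Step 3: 60 μL + 0.54 mL = 600 μL total → factor 600/60 = 10
Dilution factor through tube #3 = 6 × 16 × 10 = 960
[tube #3] = 2.40 mM / 960 = 0.002500 mM = 2.50 μM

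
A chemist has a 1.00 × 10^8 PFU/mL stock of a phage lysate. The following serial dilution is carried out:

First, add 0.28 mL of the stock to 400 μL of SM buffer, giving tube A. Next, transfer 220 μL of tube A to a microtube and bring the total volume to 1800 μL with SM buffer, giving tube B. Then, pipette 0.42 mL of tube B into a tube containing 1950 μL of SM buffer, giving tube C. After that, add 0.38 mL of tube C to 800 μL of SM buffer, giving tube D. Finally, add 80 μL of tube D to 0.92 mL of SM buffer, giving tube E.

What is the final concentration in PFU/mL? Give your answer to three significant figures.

Step 1: 0.28 mL + 400 μL = 0.68 mL total → factor 0.68/0.28 = 2.4286
Step 2: 220 μL brought to 1800 μL → factor 1800/220 = 8.1818
Step 3: 0.42 mL + 1950 μL = 2.37 mL total → factor 2.37/0.42 = 5.6429
Step 4: 0.38 mL + 800 μL = 1.18 mL total → factor 1.18/0.38 = 3.1053
Step 5: 80 μL + 0.92 mL = 1000 μL total → factor 1000/80 = 12.5
Overall dilution factor = 2.4286 × 8.1818 × 5.6429 × 3.1053 × 12.5 = 4352.2
Final = 1.00 × 10^8 PFU/mL / 4352.2 = 2.30 × 10^4 PFU/mL

2.30 × 10^4 PFU/mL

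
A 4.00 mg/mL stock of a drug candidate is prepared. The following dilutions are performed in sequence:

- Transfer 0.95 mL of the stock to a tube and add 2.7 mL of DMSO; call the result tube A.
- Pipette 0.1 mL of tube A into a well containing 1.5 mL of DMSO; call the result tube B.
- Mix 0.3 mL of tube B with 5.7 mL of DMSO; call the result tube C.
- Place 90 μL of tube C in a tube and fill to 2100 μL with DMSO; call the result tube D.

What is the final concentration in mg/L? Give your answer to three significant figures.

0.139 mg/L

Step 1: 0.95 mL + 2.7 mL = 3.65 mL total → factor 3.65/0.95 = 3.8421
Step 2: 0.1 mL + 1.5 mL = 1.6 mL total → factor 1.6/0.1 = 16
Step 3: 0.3 mL + 5.7 mL = 6 mL total → factor 6/0.3 = 20
Step 4: 90 μL brought to 2100 μL → factor 2100/90 = 23.333
Overall dilution factor = 3.8421 × 16 × 20 × 23.333 = 28688
Final = 4.00 mg/mL / 28688 = 0.0001394 mg/mL = 0.139 mg/L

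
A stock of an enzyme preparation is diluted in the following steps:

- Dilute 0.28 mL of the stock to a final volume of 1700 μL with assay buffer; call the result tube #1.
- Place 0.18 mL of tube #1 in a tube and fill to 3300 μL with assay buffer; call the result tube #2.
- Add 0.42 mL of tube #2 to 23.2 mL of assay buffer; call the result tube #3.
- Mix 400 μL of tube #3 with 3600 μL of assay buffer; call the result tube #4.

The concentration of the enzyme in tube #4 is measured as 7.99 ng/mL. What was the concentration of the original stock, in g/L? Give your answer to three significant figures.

0.500 g/L

Step 1: 0.28 mL brought to 1700 μL → factor 1.7/0.28 = 6.0714
Step 2: 0.18 mL brought to 3300 μL → factor 3.3/0.18 = 18.333
Step 3: 0.42 mL + 23.2 mL = 23.62 mL total → factor 23.62/0.42 = 56.238
Step 4: 400 μL + 3600 μL = 4000 μL total → factor 4000/400 = 10
Overall dilution factor = 6.0714 × 18.333 × 56.238 × 10 = 62598
Stock = 7.99 ng/mL × 62598 = 5.002 × 10^5 ng/mL = 0.500 g/L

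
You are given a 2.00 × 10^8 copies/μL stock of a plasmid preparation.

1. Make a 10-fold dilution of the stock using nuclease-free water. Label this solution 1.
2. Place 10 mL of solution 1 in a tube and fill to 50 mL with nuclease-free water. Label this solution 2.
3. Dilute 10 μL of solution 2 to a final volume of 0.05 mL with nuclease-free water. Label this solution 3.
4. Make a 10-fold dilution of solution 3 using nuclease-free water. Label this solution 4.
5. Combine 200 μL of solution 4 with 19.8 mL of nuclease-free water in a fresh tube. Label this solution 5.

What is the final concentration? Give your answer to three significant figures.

Step 1: 10-fold → factor 10
Step 2: 10 mL brought to 50 mL → factor 50/10 = 5
Step 3: 10 μL brought to 0.05 mL → factor 50/10 = 5
Step 4: 10-fold → factor 10
Step 5: 200 μL + 19.8 mL = 20000 μL total → factor 20000/200 = 100
Overall dilution factor = 10 × 5 × 5 × 10 × 100 = 2.5 × 10^5
Final = 2.00 × 10^8 copies/μL / 2.5 × 10^5 = 800 copies/μL

800 copies/μL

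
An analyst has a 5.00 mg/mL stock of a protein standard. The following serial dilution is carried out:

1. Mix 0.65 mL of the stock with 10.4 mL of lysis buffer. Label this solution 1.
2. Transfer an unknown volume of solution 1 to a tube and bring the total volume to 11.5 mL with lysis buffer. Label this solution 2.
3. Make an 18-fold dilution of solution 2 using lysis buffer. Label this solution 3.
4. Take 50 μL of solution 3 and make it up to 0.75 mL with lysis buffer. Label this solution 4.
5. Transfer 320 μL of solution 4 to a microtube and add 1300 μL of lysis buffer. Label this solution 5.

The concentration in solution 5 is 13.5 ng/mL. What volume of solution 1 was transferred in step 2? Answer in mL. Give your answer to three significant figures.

0.722 mL

Step 1: 0.65 mL + 10.4 mL = 11.05 mL total → factor 11.05/0.65 = 17
Step 2: v brought to 11.5 mL → factor = 11.5 mL/v
Step 3: 18-fold → factor 18
Step 4: 50 μL brought to 0.75 mL → factor 750/50 = 15
Step 5: 320 μL + 1300 μL = 1620 μL total → factor 1620/320 = 5.0625
Product of known-step factors = 23237
Overall factor = 5.00 mg/mL / (13.5 ng/mL) = 3.7037 × 10^5
Step-2 factor = 3.7037 × 10^5 / 23237 = 15.939
v = 11.5 mL / 15.939 = 0.722 mL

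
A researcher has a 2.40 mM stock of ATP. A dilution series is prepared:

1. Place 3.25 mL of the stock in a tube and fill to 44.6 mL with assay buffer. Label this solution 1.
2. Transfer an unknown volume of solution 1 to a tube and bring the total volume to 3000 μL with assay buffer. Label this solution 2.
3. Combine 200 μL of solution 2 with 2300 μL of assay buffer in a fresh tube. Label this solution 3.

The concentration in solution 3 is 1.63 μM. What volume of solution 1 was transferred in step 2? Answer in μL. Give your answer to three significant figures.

350 μL

Step 1: 3.25 mL brought to 44.6 mL → factor 44.6/3.25 = 13.723
Step 2: v brought to 3000 μL → factor = 3000 μL/v
Step 3: 200 μL + 2300 μL = 2500 μL total → factor 2500/200 = 12.5
Product of known-step factors = 171.54
Overall factor = 2.40 mM / (1.63 μM) = 1472.4
Step-2 factor = 1472.4 / 171.54 = 8.5835
v = 3000 μL / 8.5835 = 350 μL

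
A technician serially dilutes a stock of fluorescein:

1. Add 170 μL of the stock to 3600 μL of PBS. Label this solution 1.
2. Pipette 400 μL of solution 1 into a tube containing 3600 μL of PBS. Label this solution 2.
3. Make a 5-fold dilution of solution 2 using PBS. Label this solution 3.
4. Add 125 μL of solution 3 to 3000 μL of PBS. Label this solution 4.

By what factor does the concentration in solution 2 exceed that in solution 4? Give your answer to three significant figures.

Step 1: 170 μL + 3600 μL = 3770 μL total → factor 3770/170 = 22.176
Step 2: 400 μL + 3600 μL = 4000 μL total → factor 4000/400 = 10
Step 3: 5-fold → factor 5
Step 4: 125 μL + 3000 μL = 3125 μL total → factor 3125/125 = 25
Dilution factor to solution 2 = 221.76; to solution 4 = 27721
[solution 2]/[solution 4] = (factor to solution 4)/(factor to solution 2) = 27721/221.76 = 125

125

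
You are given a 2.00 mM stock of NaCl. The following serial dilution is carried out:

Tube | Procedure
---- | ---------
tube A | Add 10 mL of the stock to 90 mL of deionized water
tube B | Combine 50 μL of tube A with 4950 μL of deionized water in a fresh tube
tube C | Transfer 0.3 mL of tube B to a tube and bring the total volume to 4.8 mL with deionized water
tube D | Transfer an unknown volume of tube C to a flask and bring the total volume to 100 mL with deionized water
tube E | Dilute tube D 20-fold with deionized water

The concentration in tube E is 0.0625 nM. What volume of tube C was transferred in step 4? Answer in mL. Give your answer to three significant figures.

1.00 mL

Step 1: 10 mL + 90 mL = 100 mL total → factor 100/10 = 10
Step 2: 50 μL + 4950 μL = 5000 μL total → factor 5000/50 = 100
Step 3: 0.3 mL brought to 4.8 mL → factor 4.8/0.3 = 16
Step 4: v brought to 100 mL → factor = 100 mL/v
Step 5: 20-fold → factor 20
Product of known-step factors = 3.2 × 10^5
Overall factor = 2.00 mM / (0.0625 nM) = 3.2 × 10^7
Step-4 factor = 3.2 × 10^7 / 3.2 × 10^5 = 100
v = 100 mL / 100 = 1.00 mL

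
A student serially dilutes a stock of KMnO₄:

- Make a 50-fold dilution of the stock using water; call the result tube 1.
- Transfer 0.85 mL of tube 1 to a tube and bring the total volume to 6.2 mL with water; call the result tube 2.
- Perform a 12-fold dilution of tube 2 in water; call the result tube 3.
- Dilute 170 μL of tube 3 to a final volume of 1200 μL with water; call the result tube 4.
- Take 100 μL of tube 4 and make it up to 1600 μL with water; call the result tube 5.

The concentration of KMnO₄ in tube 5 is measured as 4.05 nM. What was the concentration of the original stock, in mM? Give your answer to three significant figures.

Step 1: 50-fold → factor 50
Step 2: 0.85 mL brought to 6.2 mL → factor 6.2/0.85 = 7.2941
Step 3: 12-fold → factor 12
Step 4: 170 μL brought to 1200 μL → factor 1200/170 = 7.0588
Step 5: 100 μL brought to 1600 μL → factor 1600/100 = 16
Overall dilution factor = 50 × 7.2941 × 12 × 7.0588 × 16 = 4.9428 × 10^5
Stock = 4.05 nM × 4.9428 × 10^5 = 2.002 × 10^6 nM = 2.00 mM

2.00 mM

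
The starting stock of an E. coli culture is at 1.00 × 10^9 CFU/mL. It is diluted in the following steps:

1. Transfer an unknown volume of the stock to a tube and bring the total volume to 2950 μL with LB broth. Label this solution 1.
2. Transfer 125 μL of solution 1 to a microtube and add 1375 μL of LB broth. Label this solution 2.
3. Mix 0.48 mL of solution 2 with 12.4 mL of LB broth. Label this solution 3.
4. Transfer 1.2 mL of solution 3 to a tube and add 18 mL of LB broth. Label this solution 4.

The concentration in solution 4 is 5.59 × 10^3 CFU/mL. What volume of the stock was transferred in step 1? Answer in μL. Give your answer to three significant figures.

Step 1: v brought to 2950 μL → factor = 2950 μL/v
Step 2: 125 μL + 1375 μL = 1500 μL total → factor 1500/125 = 12
Step 3: 0.48 mL + 12.4 mL = 12.88 mL total → factor 12.88/0.48 = 26.833
Step 4: 1.2 mL + 18 mL = 19.2 mL total → factor 19.2/1.2 = 16
Product of known-step factors = 5152
Overall factor = 1.00 × 10^9 CFU/mL / (5.59 × 10^3 CFU/mL) = 1.7889 × 10^5
Step-1 factor = 1.7889 × 10^5 / 5152 = 34.723
v = 2950 μL / 34.723 = 85.0 μL

85.0 μL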